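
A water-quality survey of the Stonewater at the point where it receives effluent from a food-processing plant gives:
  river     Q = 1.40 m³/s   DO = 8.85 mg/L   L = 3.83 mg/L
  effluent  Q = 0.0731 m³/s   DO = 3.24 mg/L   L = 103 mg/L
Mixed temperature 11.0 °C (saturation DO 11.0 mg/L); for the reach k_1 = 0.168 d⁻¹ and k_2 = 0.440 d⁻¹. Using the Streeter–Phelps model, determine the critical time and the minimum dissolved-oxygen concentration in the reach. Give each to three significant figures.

t_c ≈ 1.35 d; minimum DO ≈ 8.34 mg/L

Mixed DO = (1.40×8.85 + 0.0731×3.24)/(1.40+0.0731) = 12.63/1.473 = 8.572 mg/L.
Mixed L₀ = (1.40×3.83 + 0.0731×103)/(1.473) = 12.89/1.473 = 8.751 mg/L.
Initial deficit D₀ = C_s − DO₀ = 11.0 − 8.572 = 2.428 mg/L.
t_c = (1/0.2720) ln[(0.440/0.168)(1 − 2.428×0.2720/(0.168×8.751))] = 3.676 × ln(1.442) = 1.347 d.
D_c = (0.168/0.440) × 8.751 × e^(−0.168×1.347) = 0.3818 × 8.751 × 0.7975 = 2.665 mg/L.
Minimum DO = 11.0 − 2.665 = 8.335 mg/L.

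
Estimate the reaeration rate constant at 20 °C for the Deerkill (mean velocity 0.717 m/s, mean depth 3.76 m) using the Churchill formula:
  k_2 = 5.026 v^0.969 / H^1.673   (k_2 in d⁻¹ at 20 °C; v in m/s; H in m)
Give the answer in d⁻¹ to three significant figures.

k_2 = 5.026 × 0.717^0.969 / 3.76^1.673 = 5.026 × 0.7244 / 9.168 = 0.3971 d⁻¹.

k_2 ≈ 0.397 d⁻¹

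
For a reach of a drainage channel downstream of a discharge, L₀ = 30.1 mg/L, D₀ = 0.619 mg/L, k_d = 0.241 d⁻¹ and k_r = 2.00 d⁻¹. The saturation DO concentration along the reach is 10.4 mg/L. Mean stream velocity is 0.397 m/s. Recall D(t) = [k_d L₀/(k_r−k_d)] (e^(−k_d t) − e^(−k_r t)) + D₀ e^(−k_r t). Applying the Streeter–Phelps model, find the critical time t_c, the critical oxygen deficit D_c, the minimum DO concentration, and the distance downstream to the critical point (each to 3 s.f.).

t_c ≈ 1.11 d; D_c ≈ 2.78 mg/L; min DO ≈ 7.62 mg/L; x_c ≈ 38.1 km

At the critical point dD/dt = 0, so k_d L₀ e^(−k_d t) = k_r D. Substituting D(t) from the Streeter–Phelps equation and solving for t gives
t_c = ln[(k_r/k_d)(1 − D₀(k_r−k_d)/(k_d L₀))] / (k_r−k_d).
Here k_r−k_d = 1.759 d⁻¹ and 1 − D₀(k_r−k_d)/(k_d L₀) = 1 − 0.619×1.759/(0.241×30.1) = 0.8499, so
t_c = ln(8.299 × 0.8499) / 1.759 = 1.953 / 1.759 = 1.111 d.
D_c = (k_d/k_r) L₀ e^(−k_d t_c) = (0.241/2.00) × 30.1 × e^(−0.241×1.111) = 0.1205 × 30.1 × 0.7652 = 2.775 mg/L.
Minimum DO = C_s − D_c = 10.4 − 2.775 = 7.625 mg/L.
x_c = v t_c = 0.397 m/s × 1.111 d × 86400 s/d = 38090 m ≈ 38.1 km.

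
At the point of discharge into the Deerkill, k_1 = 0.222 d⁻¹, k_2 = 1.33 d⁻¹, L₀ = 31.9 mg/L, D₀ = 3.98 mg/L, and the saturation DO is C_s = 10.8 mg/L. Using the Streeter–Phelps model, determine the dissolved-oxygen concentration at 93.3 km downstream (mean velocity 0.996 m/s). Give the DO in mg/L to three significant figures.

Travel time t = x/v = 93.3 km / (0.996 m/s) = 93300 m / 0.996 m/s = 93670 s = 1.084 d.
k_1 L₀/(k_2−k_1) = 0.222×31.9/(1.33−0.222) = 7.082/1.108 = 6.392 mg/L.
e^(−k_1 t) = e^(−0.222×1.084) = 0.7861; e^(−k_2 t) = e^(−1.33×1.084) = 0.2365.
D = 6.392 × (0.7861 − 0.2365) + 3.98 × 0.2365 = 3.513 + 0.9411 = 4.454 mg/L.
DO = C_s − D = 10.8 − 4.454 = 6.346 mg/L.

DO ≈ 6.35 mg/L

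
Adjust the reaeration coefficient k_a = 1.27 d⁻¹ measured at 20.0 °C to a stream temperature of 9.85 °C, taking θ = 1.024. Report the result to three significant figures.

k_a ≈ 0.998 d⁻¹

k_a(T₂) = k_a(T₁) · θ^(T₂−T₁) = 1.27 × 1.024^(9.85−20.0)
= 1.27 × 1.024^-10.2 = 1.27 × 0.7861 = 0.9983 d⁻¹.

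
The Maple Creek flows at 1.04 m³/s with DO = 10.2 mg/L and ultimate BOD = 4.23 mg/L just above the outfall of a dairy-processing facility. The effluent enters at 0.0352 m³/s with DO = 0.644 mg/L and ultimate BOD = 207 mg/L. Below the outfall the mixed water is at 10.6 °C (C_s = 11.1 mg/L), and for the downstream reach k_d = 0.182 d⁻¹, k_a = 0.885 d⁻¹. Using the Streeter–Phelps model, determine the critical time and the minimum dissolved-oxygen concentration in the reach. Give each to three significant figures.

t_c ≈ 1.45 d; minimum DO ≈ 9.38 mg/L

Mixed DO = (1.04×10.2 + 0.0352×0.644)/(1.04+0.0352) = 10.63/1.075 = 9.887 mg/L.
Mixed L₀ = (1.04×4.23 + 0.0352×207)/(1.075) = 11.69/1.075 = 10.87 mg/L.
Initial deficit D₀ = C_s − DO₀ = 11.1 − 9.887 = 1.213 mg/L.
t_c = (1/0.7030) ln[(0.885/0.182)(1 − 1.213×0.7030/(0.182×10.87))] = 1.422 × ln(2.767) = 1.448 d.
D_c = (0.182/0.885) × 10.87 × e^(−0.182×1.448) = 0.2056 × 10.87 × 0.7684 = 1.717 mg/L.
Minimum DO = 11.1 − 1.717 = 9.383 mg/L.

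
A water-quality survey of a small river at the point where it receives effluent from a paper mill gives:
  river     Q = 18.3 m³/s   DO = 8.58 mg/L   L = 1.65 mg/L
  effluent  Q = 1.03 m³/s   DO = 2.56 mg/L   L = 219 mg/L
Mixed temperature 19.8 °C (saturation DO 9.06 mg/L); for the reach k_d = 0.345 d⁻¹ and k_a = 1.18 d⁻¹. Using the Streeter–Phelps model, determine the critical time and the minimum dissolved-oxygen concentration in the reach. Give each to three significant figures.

Mixed DO = (18.3×8.58 + 1.03×2.56)/(18.3+1.03) = 159.7/19.33 = 8.259 mg/L.
Mixed L₀ = (18.3×1.65 + 1.03×219)/(19.33) = 255.8/19.33 = 13.23 mg/L.
Initial deficit D₀ = C_s − DO₀ = 9.06 − 8.259 = 0.8008 mg/L.
t_c = (1/0.8350) ln[(1.18/0.345)(1 − 0.8008×0.8350/(0.345×13.23))] = 1.198 × ln(2.919) = 1.283 d.
D_c = (0.345/1.18) × 13.23 × e^(−0.345×1.283) = 0.2924 × 13.23 × 0.6423 = 2.485 mg/L.
Minimum DO = 9.06 − 2.485 = 6.575 mg/L.

t_c ≈ 1.28 d; minimum DO ≈ 6.58 mg/L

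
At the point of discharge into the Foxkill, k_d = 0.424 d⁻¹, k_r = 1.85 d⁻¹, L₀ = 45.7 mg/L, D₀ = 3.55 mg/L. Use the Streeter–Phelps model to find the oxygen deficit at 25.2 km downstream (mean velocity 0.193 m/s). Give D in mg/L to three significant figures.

D ≈ 6.55 mg/L

Travel time t = x/v = 25.2 km / (0.193 m/s) = 25200 m / 0.193 m/s = 130600 s = 1.511 d.
k_d L₀/(k_r−k_d) = 0.424×45.7/(1.85−0.424) = 19.38/1.426 = 13.59 mg/L.
e^(−k_d t) = e^(−0.424×1.511) = 0.5269; e^(−k_r t) = e^(−1.85×1.511) = 0.06107.
D = 13.59 × (0.5269 − 0.06107) + 3.55 × 0.06107 = 6.330 + 0.2168 = 6.547 mg/L.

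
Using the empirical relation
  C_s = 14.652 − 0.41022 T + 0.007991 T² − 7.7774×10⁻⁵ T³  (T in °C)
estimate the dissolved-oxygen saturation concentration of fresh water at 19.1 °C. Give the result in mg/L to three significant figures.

C_s ≈ 9.19 mg/L

C_s = 14.652 − 0.41022×19.1 + 0.007991×19.1² − 7.7774×10⁻⁵×19.1³ = 9.190 mg/L.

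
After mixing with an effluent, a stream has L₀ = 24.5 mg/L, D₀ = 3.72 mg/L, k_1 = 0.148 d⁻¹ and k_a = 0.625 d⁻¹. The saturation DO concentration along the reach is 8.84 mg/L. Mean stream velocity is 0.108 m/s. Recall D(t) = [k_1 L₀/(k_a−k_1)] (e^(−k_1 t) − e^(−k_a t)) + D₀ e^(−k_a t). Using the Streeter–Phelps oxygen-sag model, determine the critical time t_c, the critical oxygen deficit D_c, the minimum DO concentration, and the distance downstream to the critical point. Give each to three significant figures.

With k_a/k_1 = 4.223 and 1 − D₀(k_a−k_1)/(k_1 L₀) = 0.5106,
t_c = ln(4.223 × 0.5106) / (0.625 − 0.148) = ln(2.156) / 0.4770 = 0.7684/0.4770 = 1.611 d.
L(t_c) = L₀ e^(−k_1 t_c) = 24.5 × 0.7879 = 19.30 mg/L, and at the critical point k_a D_c = k_1 L, so D_c = (0.148/0.625) × 19.30 = 4.571 mg/L.
Minimum DO = C_s − D_c = 8.84 − 4.571 = 4.269 mg/L.
x_c = v t_c = 0.108 m/s × 1.611 d × 86400 s/d = 15030 m ≈ 15.0 km.

t_c ≈ 1.61 d; D_c ≈ 4.57 mg/L; min DO ≈ 4.27 mg/L; x_c ≈ 15.0 km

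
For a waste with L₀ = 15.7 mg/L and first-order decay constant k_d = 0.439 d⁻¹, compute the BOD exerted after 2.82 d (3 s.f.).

y_t = L₀(1 − e^(−k_d t)) = 15.7 × (1 − e^(−0.439×2.82))
= 15.7 × (1 − 0.2900) = 15.7 × 0.7100 = 11.15 mg/L.

y ≈ 11.1 mg/L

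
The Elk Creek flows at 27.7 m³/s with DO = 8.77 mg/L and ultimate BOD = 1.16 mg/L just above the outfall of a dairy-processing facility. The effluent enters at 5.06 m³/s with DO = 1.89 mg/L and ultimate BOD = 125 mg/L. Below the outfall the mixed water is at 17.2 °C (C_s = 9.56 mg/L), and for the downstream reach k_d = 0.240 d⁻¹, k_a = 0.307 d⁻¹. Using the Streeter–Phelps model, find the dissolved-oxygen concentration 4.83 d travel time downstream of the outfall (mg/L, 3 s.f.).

Mixed DO = (27.7×8.77 + 5.06×1.89)/(27.7+5.06) = 252.5/32.76 = 7.707 mg/L.
Mixed L₀ = (27.7×1.16 + 5.06×125)/(32.76) = 664.6/32.76 = 20.29 mg/L.
Initial deficit D₀ = C_s − DO₀ = 9.56 − 7.707 = 1.853 mg/L.
D(4.83) = [0.240×20.29/(0.307−0.240)](e^(−0.240×4.83) − e^(−0.307×4.83)) + 1.853 e^(−0.307×4.83)
= 72.67 × (0.3137 − 0.2270) + 1.853 × 0.2270 = 6.724 mg/L.
DO = 9.56 − 6.724 = 2.836 mg/L.

DO ≈ 2.84 mg/L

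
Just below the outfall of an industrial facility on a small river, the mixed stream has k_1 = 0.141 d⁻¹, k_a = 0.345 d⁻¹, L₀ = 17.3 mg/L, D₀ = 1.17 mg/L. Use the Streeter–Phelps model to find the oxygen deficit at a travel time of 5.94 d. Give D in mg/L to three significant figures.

k_1 L₀/(k_a−k_1) = 0.141×17.3/(0.345−0.141) = 2.439/0.2040 = 11.96 mg/L.
e^(−k_1 t) = e^(−0.141×5.940) = 0.4328; e^(−k_a t) = e^(−0.345×5.940) = 0.1288.
D = 11.96 × (0.4328 − 0.1288) + 1.17 × 0.1288 = 3.634 + 0.1507 = 3.785 mg/L.

D ≈ 3.79 mg/L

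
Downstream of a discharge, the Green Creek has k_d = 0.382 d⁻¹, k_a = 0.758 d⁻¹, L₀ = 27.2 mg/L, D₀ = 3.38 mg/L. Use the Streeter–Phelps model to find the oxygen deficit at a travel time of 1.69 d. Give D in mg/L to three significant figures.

k_d L₀/(k_a−k_d) = 0.382×27.2/(0.758−0.382) = 10.39/0.3760 = 27.63 mg/L.
e^(−k_d t) = e^(−0.382×1.690) = 0.5244; e^(−k_a t) = e^(−0.758×1.690) = 0.2778.
D = 27.63 × (0.5244 − 0.2778) + 3.38 × 0.2778 = 6.815 + 0.9388 = 7.753 mg/L.

D ≈ 7.75 mg/L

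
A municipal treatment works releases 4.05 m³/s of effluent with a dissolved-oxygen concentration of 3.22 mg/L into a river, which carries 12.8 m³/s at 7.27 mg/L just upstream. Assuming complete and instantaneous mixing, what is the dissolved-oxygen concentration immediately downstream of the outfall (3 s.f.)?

6.30 mg/L

Flow-weighted mixing: C = (Q_r C_r + Q_w C_w)/(Q_r + Q_w)
= (12.8×7.27 + 4.05×3.22)/(12.8 + 4.05) = 106.1/16.85 = 6.297 mg/L.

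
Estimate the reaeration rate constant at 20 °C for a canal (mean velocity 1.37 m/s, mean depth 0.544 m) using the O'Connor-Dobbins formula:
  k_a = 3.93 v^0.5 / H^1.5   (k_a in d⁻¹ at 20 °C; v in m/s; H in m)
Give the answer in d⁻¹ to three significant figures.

k_a = 3.93 × 1.37^0.5 / 0.544^1.5 = 3.93 × 1.170 / 0.4012 = 11.46 d⁻¹.

k_a ≈ 11.5 d⁻¹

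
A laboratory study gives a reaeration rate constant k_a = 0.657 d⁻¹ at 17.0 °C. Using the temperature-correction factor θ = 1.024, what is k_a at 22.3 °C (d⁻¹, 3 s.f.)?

k_a(T₂) = k_a(T₁) · θ^(T₂−T₁) = 0.657 × 1.024^(22.3−17.0)
= 0.657 × 1.024^5.30 = 0.657 × 1.134 = 0.7450 d⁻¹.

k_a ≈ 0.745 d⁻¹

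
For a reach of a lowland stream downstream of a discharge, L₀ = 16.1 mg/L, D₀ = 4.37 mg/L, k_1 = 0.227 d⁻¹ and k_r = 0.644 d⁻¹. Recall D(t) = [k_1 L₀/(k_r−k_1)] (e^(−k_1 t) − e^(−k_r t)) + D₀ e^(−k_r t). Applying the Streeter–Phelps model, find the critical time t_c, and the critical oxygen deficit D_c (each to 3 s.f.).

With k_r/k_1 = 2.837 and 1 − D₀(k_r−k_1)/(k_1 L₀) = 0.5014,
t_c = ln(2.837 × 0.5014) / (0.644 − 0.227) = ln(1.422) / 0.4170 = 0.3524/0.4170 = 0.8450 d.
L(t_c) = L₀ e^(−k_1 t_c) = 16.1 × 0.8255 = 13.29 mg/L, and at the critical point k_r D_c = k_1 L, so D_c = (0.227/0.644) × 13.29 = 4.684 mg/L.

t_c ≈ 0.845 d; D_c ≈ 4.68 mg/L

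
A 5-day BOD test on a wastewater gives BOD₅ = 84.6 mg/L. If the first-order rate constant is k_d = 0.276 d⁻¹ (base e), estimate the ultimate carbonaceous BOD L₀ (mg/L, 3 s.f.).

L₀ ≈ 113 mg/L

BOD₅ = L₀(1 − e^(−5k_d)) ⇒ L₀ = BOD₅ / (1 − e^(−5×0.276))
= 84.6 / (1 − 0.2516) = 84.6 / 0.7484 = 113.0 mg/L.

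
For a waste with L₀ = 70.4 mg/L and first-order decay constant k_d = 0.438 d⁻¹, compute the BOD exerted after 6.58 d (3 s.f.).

y ≈ 66.5 mg/L

y_t = L₀(1 − e^(−k_d t)) = 70.4 × (1 − e^(−0.438×6.58))
= 70.4 × (1 − 0.05602) = 70.4 × 0.9440 = 66.46 mg/L.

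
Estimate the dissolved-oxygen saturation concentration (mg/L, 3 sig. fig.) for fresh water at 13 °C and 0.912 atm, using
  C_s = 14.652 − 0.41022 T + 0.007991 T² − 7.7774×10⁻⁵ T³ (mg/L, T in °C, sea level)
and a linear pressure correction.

At sea level: C_s = 14.652 − 0.41022×13 + 0.007991×13² − 7.7774×10⁻⁵×13³ = 10.50 mg/L.
Pressure correction: C_s' = 10.50 × 0.912 = 9.575 mg/L.

C_s ≈ 9.57 mg/L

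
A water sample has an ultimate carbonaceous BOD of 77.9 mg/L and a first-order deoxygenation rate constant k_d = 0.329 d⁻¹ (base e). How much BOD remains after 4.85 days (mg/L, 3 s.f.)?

L_t = L₀ e^(−k_d t) = 77.9 × e^(−0.329×4.85) = 77.9 × 0.2028 = 15.80 mg/L.

L ≈ 15.8 mg/L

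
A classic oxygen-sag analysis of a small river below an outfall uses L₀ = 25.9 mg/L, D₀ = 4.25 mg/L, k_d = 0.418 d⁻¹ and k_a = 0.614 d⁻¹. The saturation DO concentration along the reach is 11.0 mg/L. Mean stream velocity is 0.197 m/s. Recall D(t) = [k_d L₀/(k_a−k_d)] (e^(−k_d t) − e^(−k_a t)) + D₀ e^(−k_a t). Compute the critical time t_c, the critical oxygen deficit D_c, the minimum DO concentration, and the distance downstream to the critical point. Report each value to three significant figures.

t_c ≈ 1.55 d; D_c ≈ 9.21 mg/L; min DO ≈ 1.79 mg/L; x_c ≈ 26.4 km

With k_a/k_d = 1.469 and 1 − D₀(k_a−k_d)/(k_d L₀) = 0.9231,
t_c = ln(1.469 × 0.9231) / (0.614 − 0.418) = ln(1.356) / 0.1960 = 0.3044/0.1960 = 1.553 d.
L(t_c) = L₀ e^(−k_d t_c) = 25.9 × 0.5224 = 13.53 mg/L, and at the critical point k_a D_c = k_d L, so D_c = (0.418/0.614) × 13.53 = 9.211 mg/L.
Minimum DO = C_s − D_c = 11.0 − 9.211 = 1.789 mg/L.
x_c = v t_c = 0.197 m/s × 1.553 d × 86400 s/d = 26440 m ≈ 26.4 km.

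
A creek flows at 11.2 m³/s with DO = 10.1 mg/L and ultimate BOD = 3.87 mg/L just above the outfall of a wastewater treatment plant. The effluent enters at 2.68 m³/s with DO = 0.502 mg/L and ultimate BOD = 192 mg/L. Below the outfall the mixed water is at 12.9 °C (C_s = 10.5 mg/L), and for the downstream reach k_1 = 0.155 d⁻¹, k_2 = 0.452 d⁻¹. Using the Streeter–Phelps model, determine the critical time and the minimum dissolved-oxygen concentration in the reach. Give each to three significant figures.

Mixed DO = (11.2×10.1 + 2.68×0.502)/(11.2+2.68) = 114.5/13.88 = 8.247 mg/L.
Mixed L₀ = (11.2×3.87 + 2.68×192)/(13.88) = 557.9/13.88 = 40.19 mg/L.
Initial deficit D₀ = C_s − DO₀ = 10.5 − 8.247 = 2.253 mg/L.
t_c = (1/0.2970) ln[(0.452/0.155)(1 − 2.253×0.2970/(0.155×40.19))] = 3.367 × ln(2.603) = 3.221 d.
D_c = (0.155/0.452) × 40.19 × e^(−0.155×3.221) = 0.3429 × 40.19 × 0.6070 = 8.366 mg/L.
Minimum DO = 10.5 − 8.366 = 2.134 mg/L.

t_c ≈ 3.22 d; minimum DO ≈ 2.13 mg/L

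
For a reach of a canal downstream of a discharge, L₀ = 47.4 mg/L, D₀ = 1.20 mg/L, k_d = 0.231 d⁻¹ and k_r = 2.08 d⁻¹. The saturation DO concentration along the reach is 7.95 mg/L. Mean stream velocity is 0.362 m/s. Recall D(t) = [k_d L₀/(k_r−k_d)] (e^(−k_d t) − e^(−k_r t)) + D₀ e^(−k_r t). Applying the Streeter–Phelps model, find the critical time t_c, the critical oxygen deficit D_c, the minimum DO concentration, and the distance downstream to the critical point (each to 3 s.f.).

t_c ≈ 1.07 d; D_c ≈ 4.12 mg/L; min DO ≈ 3.83 mg/L; x_c ≈ 33.3 km

At the critical point dD/dt = 0, so k_d L₀ e^(−k_d t) = k_r D. Substituting D(t) from the Streeter–Phelps equation and solving for t gives
t_c = ln[(k_r/k_d)(1 − D₀(k_r−k_d)/(k_d L₀))] / (k_r−k_d).
Here k_r−k_d = 1.849 d⁻¹ and 1 − D₀(k_r−k_d)/(k_d L₀) = 1 − 1.20×1.849/(0.231×47.4) = 0.7974, so
t_c = ln(9.004 × 0.7974) / 1.849 = 1.971 / 1.849 = 1.066 d.
L(t_c) = L₀ e^(−k_d t_c) = 47.4 × 0.7817 = 37.05 mg/L, and at the critical point k_r D_c = k_d L, so D_c = (0.231/2.08) × 37.05 = 4.115 mg/L.
Minimum DO = C_s − D_c = 7.95 − 4.115 = 3.835 mg/L.
x_c = v t_c = 0.362 m/s × 1.066 d × 86400 s/d = 33340 m ≈ 33.3 km.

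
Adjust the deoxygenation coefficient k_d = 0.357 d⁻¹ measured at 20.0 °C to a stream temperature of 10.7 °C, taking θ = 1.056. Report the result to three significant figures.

k_d(T₂) = k_d(T₁) · θ^(T₂−T₁) = 0.357 × 1.056^(10.7−20.0)
= 0.357 × 1.056^-9.30 = 0.357 × 0.6025 = 0.2151 d⁻¹.

k_d ≈ 0.215 d⁻¹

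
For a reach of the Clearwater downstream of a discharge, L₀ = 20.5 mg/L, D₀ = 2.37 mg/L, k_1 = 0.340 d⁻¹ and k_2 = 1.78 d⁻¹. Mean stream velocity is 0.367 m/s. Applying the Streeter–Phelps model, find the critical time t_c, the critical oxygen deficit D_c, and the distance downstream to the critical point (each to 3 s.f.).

t_c ≈ 0.682 d; D_c ≈ 3.10 mg/L; x_c ≈ 21.6 km

At the critical point dD/dt = 0, so k_1 L₀ e^(−k_1 t) = k_2 D. Substituting D(t) from the Streeter–Phelps equation and solving for t gives
t_c = ln[(k_2/k_1)(1 − D₀(k_2−k_1)/(k_1 L₀))] / (k_2−k_1).
Here k_2−k_1 = 1.440 d⁻¹ and 1 − D₀(k_2−k_1)/(k_1 L₀) = 1 − 2.37×1.440/(0.340×20.5) = 0.5104, so
t_c = ln(5.235 × 0.5104) / 1.440 = 0.9828 / 1.440 = 0.6825 d.
D_c = (k_1/k_2) L₀ e^(−k_1 t_c) = (0.340/1.78) × 20.5 × e^(−0.340×0.6825) = 0.1910 × 20.5 × 0.7929 = 3.105 mg/L.
x_c = v t_c = 0.367 m/s × 0.6825 d × 86400 s/d = 21640 m ≈ 21.6 km.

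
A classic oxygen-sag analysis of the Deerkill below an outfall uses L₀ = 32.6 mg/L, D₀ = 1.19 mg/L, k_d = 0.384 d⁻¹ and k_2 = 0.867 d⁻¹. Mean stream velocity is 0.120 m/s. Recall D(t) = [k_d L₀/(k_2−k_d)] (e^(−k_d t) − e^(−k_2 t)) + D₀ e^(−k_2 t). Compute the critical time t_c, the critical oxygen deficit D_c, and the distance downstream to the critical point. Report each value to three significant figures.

t_c ≈ 1.59 d; D_c ≈ 7.84 mg/L; x_c ≈ 16.5 km

t_c = [1/(k_2−k_d)] ln[(k_2/k_d)(1 − D₀(k_2−k_d)/(k_d L₀))]
= [1/(0.867−0.384)] ln[(0.867/0.384)(1 − 1.19×0.4830/(0.384×32.6))]
= (1/0.4830) ln[2.258 × 0.9541] = 2.070 × ln(2.154) = 2.070 × 0.7674 = 1.589 d.
D_c = (k_d/k_2) L₀ e^(−k_d t_c) = (0.384/0.867) × 32.6 × e^(−0.384×1.589) = 0.4429 × 32.6 × 0.5433 = 7.845 mg/L.
x_c = v t_c = 0.120 m/s × 1.589 d × 86400 s/d = 16470 m ≈ 16.5 km.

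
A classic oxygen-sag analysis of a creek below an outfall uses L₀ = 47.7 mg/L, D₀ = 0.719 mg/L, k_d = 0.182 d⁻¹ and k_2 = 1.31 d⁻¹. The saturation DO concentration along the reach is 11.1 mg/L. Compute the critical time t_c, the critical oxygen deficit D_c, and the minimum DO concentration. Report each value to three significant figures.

t_c ≈ 1.66 d; D_c ≈ 4.90 mg/L; min DO ≈ 6.20 mg/L

t_c = [1/(k_2−k_d)] ln[(k_2/k_d)(1 − D₀(k_2−k_d)/(k_d L₀))]
= [1/(1.31−0.182)] ln[(1.31/0.182)(1 − 0.719×1.128/(0.182×47.7))]
= (1/1.128) ln[7.198 × 0.9066] = 0.8865 × ln(6.525) = 0.8865 × 1.876 = 1.663 d.
D_c = (k_d/k_2) L₀ e^(−k_d t_c) = (0.182/1.31) × 47.7 × e^(−0.182×1.663) = 0.1389 × 47.7 × 0.7389 = 4.896 mg/L.
Minimum DO = C_s − D_c = 11.1 − 4.896 = 6.204 mg/L.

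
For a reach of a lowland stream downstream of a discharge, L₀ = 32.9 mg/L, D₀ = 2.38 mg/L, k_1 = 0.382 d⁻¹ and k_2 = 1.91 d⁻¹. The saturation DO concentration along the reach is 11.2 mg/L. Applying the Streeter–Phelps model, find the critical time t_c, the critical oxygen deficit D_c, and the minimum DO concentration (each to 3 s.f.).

At the critical point dD/dt = 0, so k_1 L₀ e^(−k_1 t) = k_2 D. Substituting D(t) from the Streeter–Phelps equation and solving for t gives
t_c = ln[(k_2/k_1)(1 − D₀(k_2−k_1)/(k_1 L₀))] / (k_2−k_1).
Here k_2−k_1 = 1.528 d⁻¹ and 1 − D₀(k_2−k_1)/(k_1 L₀) = 1 − 2.38×1.528/(0.382×32.9) = 0.7106, so
t_c = ln(5.000 × 0.7106) / 1.528 = 1.268 / 1.528 = 0.8297 d.
D_c = (k_1/k_2) L₀ e^(−k_1 t_c) = (0.382/1.91) × 32.9 × e^(−0.382×0.8297) = 0.2000 × 32.9 × 0.7284 = 4.793 mg/L.
Minimum DO = C_s − D_c = 11.2 − 4.793 = 6.407 mg/L.

t_c ≈ 0.830 d; D_c ≈ 4.79 mg/L; min DO ≈ 6.41 mg/L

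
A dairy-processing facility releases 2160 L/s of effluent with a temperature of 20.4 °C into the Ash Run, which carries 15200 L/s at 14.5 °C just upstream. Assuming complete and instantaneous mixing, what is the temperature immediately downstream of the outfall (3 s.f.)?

15.2 °C

Flow-weighted mixing: C = (Q_r C_r + Q_w C_w)/(Q_r + Q_w)
= (15200×14.5 + 2160×20.4)/(15200 + 2160) = 264500/17360 = 15.23 °C.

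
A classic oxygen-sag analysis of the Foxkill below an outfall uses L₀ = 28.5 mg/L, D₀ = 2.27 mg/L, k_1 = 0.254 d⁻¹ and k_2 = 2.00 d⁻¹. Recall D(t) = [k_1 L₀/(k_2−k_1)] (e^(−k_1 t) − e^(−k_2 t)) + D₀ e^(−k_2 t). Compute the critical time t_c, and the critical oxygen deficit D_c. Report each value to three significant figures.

t_c ≈ 0.728 d; D_c ≈ 3.01 mg/L

With k_2/k_1 = 7.874 and 1 − D₀(k_2−k_1)/(k_1 L₀) = 0.4525,
t_c = ln(7.874 × 0.4525) / (2.00 − 0.254) = ln(3.563) / 1.746 = 1.271/1.746 = 0.7277 d.
D_c = (k_1/k_2) L₀ e^(−k_1 t_c) = (0.254/2.00) × 28.5 × e^(−0.254×0.7277) = 0.1270 × 28.5 × 0.8312 = 3.009 mg/L.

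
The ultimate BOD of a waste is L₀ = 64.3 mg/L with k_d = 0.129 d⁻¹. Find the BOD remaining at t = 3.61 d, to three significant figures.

L_t = L₀ e^(−k_d t) = 64.3 × e^(−0.129×3.61) = 64.3 × 0.6277 = 40.36 mg/L.

L ≈ 40.4 mg/L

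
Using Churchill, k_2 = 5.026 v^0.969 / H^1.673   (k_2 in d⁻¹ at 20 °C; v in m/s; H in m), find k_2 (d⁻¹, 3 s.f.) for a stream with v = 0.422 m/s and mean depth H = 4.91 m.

k_2 ≈ 0.152 d⁻¹

k_2 = 5.026 × 0.422^0.969 / 4.91^1.673 = 5.026 × 0.4334 / 14.33 = 0.1520 d⁻¹.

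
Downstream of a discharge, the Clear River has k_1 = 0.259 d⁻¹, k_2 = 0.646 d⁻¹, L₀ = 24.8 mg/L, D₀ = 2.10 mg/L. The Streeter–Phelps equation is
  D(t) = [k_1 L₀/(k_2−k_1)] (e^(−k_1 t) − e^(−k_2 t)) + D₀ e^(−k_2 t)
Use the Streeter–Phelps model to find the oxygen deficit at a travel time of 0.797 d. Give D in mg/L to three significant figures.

k_1 L₀/(k_2−k_1) = 0.259×24.8/(0.646−0.259) = 6.423/0.3870 = 16.60 mg/L.
e^(−k_1 t) = e^(−0.259×0.7970) = 0.8135; e^(−k_2 t) = e^(−0.646×0.7970) = 0.5976.
D = 16.60 × (0.8135 − 0.5976) + 2.10 × 0.5976 = 3.583 + 1.255 = 4.838 mg/L.

D ≈ 4.84 mg/L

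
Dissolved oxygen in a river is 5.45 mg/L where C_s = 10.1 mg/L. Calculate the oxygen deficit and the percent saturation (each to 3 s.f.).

D = C_s − C = 10.1 − 5.45 = 4.65 mg/L.
% saturation = 5.45/10.1 × 100 = 54.0 %.

D ≈ 4.65 mg/L; 54.0 % saturation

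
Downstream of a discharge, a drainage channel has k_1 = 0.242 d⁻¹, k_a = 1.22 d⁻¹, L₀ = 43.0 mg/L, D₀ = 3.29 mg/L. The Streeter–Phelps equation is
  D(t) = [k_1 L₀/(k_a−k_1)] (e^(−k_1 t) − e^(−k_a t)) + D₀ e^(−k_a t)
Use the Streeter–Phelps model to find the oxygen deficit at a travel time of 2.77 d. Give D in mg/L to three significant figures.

D ≈ 5.19 mg/L

k_1 L₀/(k_a−k_1) = 0.242×43.0/(1.22−0.242) = 10.41/0.9780 = 10.64 mg/L.
e^(−k_1 t) = e^(−0.242×2.770) = 0.5115; e^(−k_a t) = e^(−1.22×2.770) = 0.03407.
D = 10.64 × (0.5115 − 0.03407) + 3.29 × 0.03407 = 5.080 + 0.1121 = 5.192 mg/L.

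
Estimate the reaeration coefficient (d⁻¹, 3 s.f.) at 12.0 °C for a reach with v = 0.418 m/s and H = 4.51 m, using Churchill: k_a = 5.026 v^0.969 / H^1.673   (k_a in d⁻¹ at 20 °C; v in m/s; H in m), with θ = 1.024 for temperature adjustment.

k_a ≈ 0.144 d⁻¹

k_a(20) = 5.026 × 0.418^0.969 / 4.51^1.673 = 5.026 × 0.4295 / 12.43 = 0.1737 d⁻¹.
k_a(12.0) = 0.1737 × 1.024^(12.0−20) = 0.1737 × 0.8272 = 0.1436 d⁻¹.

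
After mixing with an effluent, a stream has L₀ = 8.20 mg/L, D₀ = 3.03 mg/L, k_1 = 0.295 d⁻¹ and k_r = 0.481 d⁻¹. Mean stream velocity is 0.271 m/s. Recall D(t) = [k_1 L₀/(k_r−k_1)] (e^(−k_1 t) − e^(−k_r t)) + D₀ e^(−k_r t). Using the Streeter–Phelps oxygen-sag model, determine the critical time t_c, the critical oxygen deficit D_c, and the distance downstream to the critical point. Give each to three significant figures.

At the critical point dD/dt = 0, so k_1 L₀ e^(−k_1 t) = k_r D. Substituting D(t) from the Streeter–Phelps equation and solving for t gives
t_c = ln[(k_r/k_1)(1 − D₀(k_r−k_1)/(k_1 L₀))] / (k_r−k_1).
Here k_r−k_1 = 0.1860 d⁻¹ and 1 − D₀(k_r−k_1)/(k_1 L₀) = 1 − 3.03×0.1860/(0.295×8.20) = 0.7670, so
t_c = ln(1.631 × 0.7670) / 0.1860 = 0.2236 / 0.1860 = 1.202 d.
L(t_c) = L₀ e^(−k_1 t_c) = 8.20 × 0.7014 = 5.751 mg/L, and at the critical point k_r D_c = k_1 L, so D_c = (0.295/0.481) × 5.751 = 3.527 mg/L.
x_c = v t_c = 0.271 m/s × 1.202 d × 86400 s/d = 28150 m ≈ 28.2 km.

t_c ≈ 1.20 d; D_c ≈ 3.53 mg/L; x_c ≈ 28.2 km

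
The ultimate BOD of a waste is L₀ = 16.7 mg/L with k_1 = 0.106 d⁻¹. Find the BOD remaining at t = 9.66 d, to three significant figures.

L_t = L₀ e^(−k_1 t) = 16.7 × e^(−0.106×9.66) = 16.7 × 0.3592 = 5.998 mg/L.

L ≈ 6.00 mg/L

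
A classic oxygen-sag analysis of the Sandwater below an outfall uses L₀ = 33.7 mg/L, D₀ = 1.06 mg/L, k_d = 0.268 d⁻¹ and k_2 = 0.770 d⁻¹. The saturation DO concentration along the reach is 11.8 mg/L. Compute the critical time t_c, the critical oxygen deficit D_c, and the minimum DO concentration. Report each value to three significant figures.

t_c ≈ 1.98 d; D_c ≈ 6.90 mg/L; min DO ≈ 4.90 mg/L

With k_2/k_d = 2.873 and 1 − D₀(k_2−k_d)/(k_d L₀) = 0.9411,
t_c = ln(2.873 × 0.9411) / (0.770 − 0.268) = ln(2.704) / 0.5020 = 0.9947/0.5020 = 1.981 d.
L(t_c) = L₀ e^(−k_d t_c) = 33.7 × 0.5880 = 19.82 mg/L, and at the critical point k_2 D_c = k_d L, so D_c = (0.268/0.770) × 19.82 = 6.897 mg/L.
Minimum DO = C_s − D_c = 11.8 − 6.897 = 4.903 mg/L.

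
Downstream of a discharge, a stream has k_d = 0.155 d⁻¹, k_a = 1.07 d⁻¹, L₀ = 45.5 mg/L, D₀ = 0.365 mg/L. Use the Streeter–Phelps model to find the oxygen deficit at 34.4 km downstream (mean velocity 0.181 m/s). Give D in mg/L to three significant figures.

Travel time t = x/v = 34.4 km / (0.181 m/s) = 34400 m / 0.181 m/s = 190100 s = 2.200 d.
k_d L₀/(k_a−k_d) = 0.155×45.5/(1.07−0.155) = 7.053/0.9150 = 7.708 mg/L.
e^(−k_d t) = e^(−0.155×2.200) = 0.7111; e^(−k_a t) = e^(−1.07×2.200) = 0.09502.
D = 7.708 × (0.7111 − 0.09502) + 0.365 × 0.09502 = 4.748 + 0.03468 = 4.783 mg/L.

D ≈ 4.78 mg/L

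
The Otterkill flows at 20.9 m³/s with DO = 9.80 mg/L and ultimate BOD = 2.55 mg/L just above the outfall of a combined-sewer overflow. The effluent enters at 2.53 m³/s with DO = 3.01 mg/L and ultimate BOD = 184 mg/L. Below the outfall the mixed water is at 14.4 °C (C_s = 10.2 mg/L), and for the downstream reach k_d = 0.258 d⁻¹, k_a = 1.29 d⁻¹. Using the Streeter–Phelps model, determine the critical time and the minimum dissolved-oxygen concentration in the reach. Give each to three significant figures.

Mixed DO = (20.9×9.80 + 2.53×3.01)/(20.9+2.53) = 212.4/23.43 = 9.067 mg/L.
Mixed L₀ = (20.9×2.55 + 2.53×184)/(23.43) = 518.8/23.43 = 22.14 mg/L.
Initial deficit D₀ = C_s − DO₀ = 10.2 − 9.067 = 1.133 mg/L.
t_c = (1/1.032) ln[(1.29/0.258)(1 − 1.133×1.032/(0.258×22.14))] = 0.9690 × ln(3.976) = 1.338 d.
D_c = (0.258/1.29) × 22.14 × e^(−0.258×1.338) = 0.2000 × 22.14 × 0.7081 = 3.136 mg/L.
Minimum DO = 10.2 − 3.136 = 7.064 mg/L.

t_c ≈ 1.34 d; minimum DO ≈ 7.06 mg/L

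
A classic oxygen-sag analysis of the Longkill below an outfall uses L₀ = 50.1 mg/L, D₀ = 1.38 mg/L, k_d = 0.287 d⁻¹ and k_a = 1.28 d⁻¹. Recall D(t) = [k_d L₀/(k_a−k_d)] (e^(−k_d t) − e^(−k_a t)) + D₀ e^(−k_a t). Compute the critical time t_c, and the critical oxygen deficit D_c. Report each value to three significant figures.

At the critical point dD/dt = 0, so k_d L₀ e^(−k_d t) = k_a D. Substituting D(t) from the Streeter–Phelps equation and solving for t gives
t_c = ln[(k_a/k_d)(1 − D₀(k_a−k_d)/(k_d L₀))] / (k_a−k_d).
Here k_a−k_d = 0.9930 d⁻¹ and 1 − D₀(k_a−k_d)/(k_d L₀) = 1 − 1.38×0.9930/(0.287×50.1) = 0.9047, so
t_c = ln(4.460 × 0.9047) / 0.9930 = 1.395 / 0.9930 = 1.405 d.
D_c = (k_d/k_a) L₀ e^(−k_d t_c) = (0.287/1.28) × 50.1 × e^(−0.287×1.405) = 0.2242 × 50.1 × 0.6682 = 7.506 mg/L.

t_c ≈ 1.40 d; D_c ≈ 7.51 mg/L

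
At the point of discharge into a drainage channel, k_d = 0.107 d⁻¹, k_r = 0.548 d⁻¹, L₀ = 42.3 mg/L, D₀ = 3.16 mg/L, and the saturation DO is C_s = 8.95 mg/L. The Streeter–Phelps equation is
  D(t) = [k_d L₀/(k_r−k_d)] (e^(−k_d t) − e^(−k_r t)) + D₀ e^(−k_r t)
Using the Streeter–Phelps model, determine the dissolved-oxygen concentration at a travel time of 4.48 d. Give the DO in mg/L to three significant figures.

k_d L₀/(k_r−k_d) = 0.107×42.3/(0.548−0.107) = 4.526/0.4410 = 10.26 mg/L.
e^(−k_d t) = e^(−0.107×4.480) = 0.6192; e^(−k_r t) = e^(−0.548×4.480) = 0.08586.
D = 10.26 × (0.6192 − 0.08586) + 3.16 × 0.08586 = 5.474 + 0.2713 = 5.745 mg/L.
DO = C_s − D = 8.95 − 5.745 = 3.205 mg/L.

DO ≈ 3.21 mg/L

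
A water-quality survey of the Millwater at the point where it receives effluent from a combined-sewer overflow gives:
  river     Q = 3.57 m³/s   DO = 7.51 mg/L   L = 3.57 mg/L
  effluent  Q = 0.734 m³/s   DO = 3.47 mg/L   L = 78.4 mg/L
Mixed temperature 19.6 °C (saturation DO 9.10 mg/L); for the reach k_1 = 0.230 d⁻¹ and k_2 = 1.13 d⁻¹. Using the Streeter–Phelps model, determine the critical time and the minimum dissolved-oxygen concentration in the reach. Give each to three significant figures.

Mixed DO = (3.57×7.51 + 0.734×3.47)/(3.57+0.734) = 29.36/4.304 = 6.821 mg/L.
Mixed L₀ = (3.57×3.57 + 0.734×78.4)/(4.304) = 70.29/4.304 = 16.33 mg/L.
Initial deficit D₀ = C_s − DO₀ = 9.10 − 6.821 = 2.279 mg/L.
t_c = (1/0.9000) ln[(1.13/0.230)(1 − 2.279×0.9000/(0.230×16.33))] = 1.111 × ln(2.230) = 0.8913 d.
D_c = (0.230/1.13) × 16.33 × e^(−0.230×0.8913) = 0.2035 × 16.33 × 0.8147 = 2.708 mg/L.
Minimum DO = 9.10 − 2.708 = 6.392 mg/L.

t_c ≈ 0.891 d; minimum DO ≈ 6.39 mg/L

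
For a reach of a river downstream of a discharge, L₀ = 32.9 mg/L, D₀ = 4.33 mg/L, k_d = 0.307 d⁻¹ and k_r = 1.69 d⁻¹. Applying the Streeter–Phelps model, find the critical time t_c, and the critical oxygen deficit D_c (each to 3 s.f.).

t_c ≈ 0.583 d; D_c ≈ 5.00 mg/L

With k_r/k_d = 5.505 and 1 − D₀(k_r−k_d)/(k_d L₀) = 0.4071,
t_c = ln(5.505 × 0.4071) / (1.69 − 0.307) = ln(2.241) / 1.383 = 0.8070/1.383 = 0.5835 d.
D_c = (k_d/k_r) L₀ e^(−k_d t_c) = (0.307/1.69) × 32.9 × e^(−0.307×0.5835) = 0.1817 × 32.9 × 0.8360 = 4.996 mg/L.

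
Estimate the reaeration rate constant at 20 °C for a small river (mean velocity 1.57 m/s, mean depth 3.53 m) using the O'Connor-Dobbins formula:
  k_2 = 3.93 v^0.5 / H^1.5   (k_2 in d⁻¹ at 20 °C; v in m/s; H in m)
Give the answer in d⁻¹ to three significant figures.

k_2 = 3.93 × 1.57^0.5 / 3.53^1.5 = 3.93 × 1.253 / 6.632 = 0.7425 d⁻¹.

k_2 ≈ 0.742 d⁻¹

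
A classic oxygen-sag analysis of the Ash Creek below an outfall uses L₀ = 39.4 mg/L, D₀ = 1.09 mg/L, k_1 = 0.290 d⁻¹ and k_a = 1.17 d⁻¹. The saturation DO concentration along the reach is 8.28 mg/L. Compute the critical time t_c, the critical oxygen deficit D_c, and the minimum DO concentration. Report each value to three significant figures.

t_c ≈ 1.49 d; D_c ≈ 6.35 mg/L; min DO ≈ 1.93 mg/L

At the critical point dD/dt = 0, so k_1 L₀ e^(−k_1 t) = k_a D. Substituting D(t) from the Streeter–Phelps equation and solving for t gives
t_c = ln[(k_a/k_1)(1 − D₀(k_a−k_1)/(k_1 L₀))] / (k_a−k_1).
Here k_a−k_1 = 0.8800 d⁻¹ and 1 − D₀(k_a−k_1)/(k_1 L₀) = 1 − 1.09×0.8800/(0.290×39.4) = 0.9161, so
t_c = ln(4.034 × 0.9161) / 0.8800 = 1.307 / 0.8800 = 1.485 d.
D_c = (k_1/k_a) L₀ e^(−k_1 t_c) = (0.290/1.17) × 39.4 × e^(−0.290×1.485) = 0.2479 × 39.4 × 0.6500 = 6.348 mg/L.
Minimum DO = C_s − D_c = 8.28 − 6.348 = 1.932 mg/L.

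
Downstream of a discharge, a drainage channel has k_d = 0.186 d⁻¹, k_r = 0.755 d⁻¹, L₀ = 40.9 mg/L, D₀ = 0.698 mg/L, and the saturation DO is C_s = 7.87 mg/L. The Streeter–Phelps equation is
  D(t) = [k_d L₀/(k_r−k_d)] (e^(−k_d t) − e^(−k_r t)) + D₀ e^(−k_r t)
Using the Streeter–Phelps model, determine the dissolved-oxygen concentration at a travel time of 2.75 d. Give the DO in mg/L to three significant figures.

DO ≈ 1.44 mg/L

k_d L₀/(k_r−k_d) = 0.186×40.9/(0.755−0.186) = 7.607/0.5690 = 13.37 mg/L.
e^(−k_d t) = e^(−0.186×2.750) = 0.5996; e^(−k_r t) = e^(−0.755×2.750) = 0.1254.
D = 13.37 × (0.5996 − 0.1254) + 0.698 × 0.1254 = 6.340 + 0.08753 = 6.427 mg/L.
DO = C_s − D = 7.87 − 6.427 = 1.443 mg/L.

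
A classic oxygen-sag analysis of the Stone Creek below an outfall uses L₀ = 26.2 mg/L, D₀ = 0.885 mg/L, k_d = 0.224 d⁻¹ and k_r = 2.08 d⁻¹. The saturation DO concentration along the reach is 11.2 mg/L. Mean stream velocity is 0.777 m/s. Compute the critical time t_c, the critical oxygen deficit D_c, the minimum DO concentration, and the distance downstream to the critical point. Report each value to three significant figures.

At the critical point dD/dt = 0, so k_d L₀ e^(−k_d t) = k_r D. Substituting D(t) from the Streeter–Phelps equation and solving for t gives
t_c = ln[(k_r/k_d)(1 − D₀(k_r−k_d)/(k_d L₀))] / (k_r−k_d).
Here k_r−k_d = 1.856 d⁻¹ and 1 − D₀(k_r−k_d)/(k_d L₀) = 1 − 0.885×1.856/(0.224×26.2) = 0.7201, so
t_c = ln(9.286 × 0.7201) / 1.856 = 1.900 / 1.856 = 1.024 d.
D_c = (k_d/k_r) L₀ e^(−k_d t_c) = (0.224/2.08) × 26.2 × e^(−0.224×1.024) = 0.1077 × 26.2 × 0.7951 = 2.243 mg/L.
Minimum DO = C_s − D_c = 11.2 − 2.243 = 8.957 mg/L.
x_c = v t_c = 0.777 m/s × 1.024 d × 86400 s/d = 68730 m ≈ 68.7 km.

t_c ≈ 1.02 d; D_c ≈ 2.24 mg/L; min DO ≈ 8.96 mg/L; x_c ≈ 68.7 km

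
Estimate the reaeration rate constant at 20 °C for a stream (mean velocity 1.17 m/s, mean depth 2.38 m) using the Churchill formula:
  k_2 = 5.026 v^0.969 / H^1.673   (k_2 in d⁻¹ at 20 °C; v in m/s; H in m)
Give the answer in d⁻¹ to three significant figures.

k_2 ≈ 1.37 d⁻¹

k_2 = 5.026 × 1.17^0.969 / 2.38^1.673 = 5.026 × 1.164 / 4.266 = 1.372 d⁻¹.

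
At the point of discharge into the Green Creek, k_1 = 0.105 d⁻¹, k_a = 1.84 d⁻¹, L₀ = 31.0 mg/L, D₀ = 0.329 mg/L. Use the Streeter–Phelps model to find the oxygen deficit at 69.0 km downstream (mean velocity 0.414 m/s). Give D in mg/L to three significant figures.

D ≈ 1.49 mg/L

Travel time t = x/v = 69.0 km / (0.414 m/s) = 69000 m / 0.414 m/s = 166700 s = 1.929 d.
k_1 L₀/(k_a−k_1) = 0.105×31.0/(1.84−0.105) = 3.255/1.735 = 1.876 mg/L.
e^(−k_1 t) = e^(−0.105×1.929) = 0.8166; e^(−k_a t) = e^(−1.84×1.929) = 0.02874.
D = 1.876 × (0.8166 − 0.02874) + 0.329 × 0.02874 = 1.478 + 0.009456 = 1.488 mg/L.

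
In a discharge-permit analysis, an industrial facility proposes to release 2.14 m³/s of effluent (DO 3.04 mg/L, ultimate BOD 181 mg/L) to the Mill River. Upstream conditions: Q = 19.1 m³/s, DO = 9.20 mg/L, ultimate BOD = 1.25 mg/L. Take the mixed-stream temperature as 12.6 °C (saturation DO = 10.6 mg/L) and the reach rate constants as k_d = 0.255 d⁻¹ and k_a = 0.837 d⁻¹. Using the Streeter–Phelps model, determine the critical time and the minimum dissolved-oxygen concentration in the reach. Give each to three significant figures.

Mixed DO = (19.1×9.20 + 2.14×3.04)/(19.1+2.14) = 182.2/21.24 = 8.579 mg/L.
Mixed L₀ = (19.1×1.25 + 2.14×181)/(21.24) = 411.2/21.24 = 19.36 mg/L.
Initial deficit D₀ = C_s − DO₀ = 10.6 − 8.579 = 2.021 mg/L.
t_c = (1/0.5820) ln[(0.837/0.255)(1 − 2.021×0.5820/(0.255×19.36))] = 1.718 × ln(2.500) = 1.575 d.
D_c = (0.255/0.837) × 19.36 × e^(−0.255×1.575) = 0.3047 × 19.36 × 0.6693 = 3.948 mg/L.
Minimum DO = 10.6 − 3.948 = 6.652 mg/L.

t_c ≈ 1.57 d; minimum DO ≈ 6.65 mg/L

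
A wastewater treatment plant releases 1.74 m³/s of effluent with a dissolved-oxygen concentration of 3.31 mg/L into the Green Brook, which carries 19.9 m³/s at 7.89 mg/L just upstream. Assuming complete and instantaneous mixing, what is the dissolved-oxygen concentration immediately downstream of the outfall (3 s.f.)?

Flow-weighted mixing: C = (Q_r C_r + Q_w C_w)/(Q_r + Q_w)
= (19.9×7.89 + 1.74×3.31)/(19.9 + 1.74) = 162.8/21.64 = 7.522 mg/L.

7.52 mg/L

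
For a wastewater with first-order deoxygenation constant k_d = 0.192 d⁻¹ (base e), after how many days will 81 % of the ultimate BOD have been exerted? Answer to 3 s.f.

t ≈ 8.65 d

y/L₀ = 1 − e^(−k_d t) = 0.81 ⇒ e^(−k_d t) = 0.190
t = −ln(0.190) / 0.192 = 1.661 / 0.192 = 8.650 d.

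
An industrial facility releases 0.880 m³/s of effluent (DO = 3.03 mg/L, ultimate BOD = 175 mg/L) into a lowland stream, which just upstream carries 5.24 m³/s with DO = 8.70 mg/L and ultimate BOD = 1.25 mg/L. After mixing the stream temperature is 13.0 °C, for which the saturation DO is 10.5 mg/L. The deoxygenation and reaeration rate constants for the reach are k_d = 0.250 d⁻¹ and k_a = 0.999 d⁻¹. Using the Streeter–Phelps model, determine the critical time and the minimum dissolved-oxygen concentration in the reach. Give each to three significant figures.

t_c ≈ 1.38 d; minimum DO ≈ 5.85 mg/L

Mixed DO = (5.24×8.70 + 0.880×3.03)/(5.24+0.880) = 48.25/6.120 = 7.885 mg/L.
Mixed L₀ = (5.24×1.25 + 0.880×175)/(6.120) = 160.6/6.120 = 26.23 mg/L.
Initial deficit D₀ = C_s − DO₀ = 10.5 − 7.885 = 2.615 mg/L.
t_c = (1/0.7490) ln[(0.999/0.250)(1 − 2.615×0.7490/(0.250×26.23))] = 1.335 × ln(2.802) = 1.376 d.
D_c = (0.250/0.999) × 26.23 × e^(−0.250×1.376) = 0.2503 × 26.23 × 0.7090 = 4.654 mg/L.
Minimum DO = 10.5 − 4.654 = 5.846 mg/L.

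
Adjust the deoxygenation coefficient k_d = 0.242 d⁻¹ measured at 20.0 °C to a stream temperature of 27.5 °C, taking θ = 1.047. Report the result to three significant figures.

k_d ≈ 0.342 d⁻¹

k_d(T₂) = k_d(T₁) · θ^(T₂−T₁) = 0.242 × 1.047^(27.5−20.0)
= 0.242 × 1.047^7.50 = 0.242 × 1.411 = 0.3415 d⁻¹.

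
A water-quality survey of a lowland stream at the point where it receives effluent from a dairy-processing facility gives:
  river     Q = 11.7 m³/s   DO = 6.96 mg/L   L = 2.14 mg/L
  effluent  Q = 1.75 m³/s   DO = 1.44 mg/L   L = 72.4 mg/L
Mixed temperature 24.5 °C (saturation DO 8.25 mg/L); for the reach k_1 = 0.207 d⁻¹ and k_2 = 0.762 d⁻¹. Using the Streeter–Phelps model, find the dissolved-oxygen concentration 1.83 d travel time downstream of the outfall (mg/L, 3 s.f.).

DO ≈ 5.91 mg/L

Mixed DO = (11.7×6.96 + 1.75×1.44)/(11.7+1.75) = 83.95/13.45 = 6.242 mg/L.
Mixed L₀ = (11.7×2.14 + 1.75×72.4)/(13.45) = 151.7/13.45 = 11.28 mg/L.
Initial deficit D₀ = C_s − DO₀ = 8.25 − 6.242 = 2.008 mg/L.
D(1.83) = [0.207×11.28/(0.762−0.207)](e^(−0.207×1.83) − e^(−0.762×1.83)) + 2.008 e^(−0.762×1.83)
= 4.208 × (0.6847 − 0.2480) + 2.008 × 0.2480 = 2.336 mg/L.
DO = 8.25 − 2.336 = 5.914 mg/L.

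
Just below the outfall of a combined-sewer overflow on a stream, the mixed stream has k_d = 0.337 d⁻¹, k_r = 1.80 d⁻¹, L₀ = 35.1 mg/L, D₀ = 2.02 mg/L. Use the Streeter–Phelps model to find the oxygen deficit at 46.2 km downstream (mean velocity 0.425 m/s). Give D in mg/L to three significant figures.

Travel time t = x/v = 46.2 km / (0.425 m/s) = 46200 m / 0.425 m/s = 108700 s = 1.258 d.
k_d L₀/(k_r−k_d) = 0.337×35.1/(1.80−0.337) = 11.83/1.463 = 8.085 mg/L.
e^(−k_d t) = e^(−0.337×1.258) = 0.6544; e^(−k_r t) = e^(−1.80×1.258) = 0.1039.
D = 8.085 × (0.6544 − 0.1039) + 2.02 × 0.1039 = 4.451 + 0.2098 = 4.661 mg/L.

D ≈ 4.66 mg/L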